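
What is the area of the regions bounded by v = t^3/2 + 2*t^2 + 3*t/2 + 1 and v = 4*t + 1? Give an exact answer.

Set the curves equal: t^3/2 + 2*t^2 + 3*t/2 + 1 = 4*t + 1, so t^3/2 + 2*t^2 - 5*t/2 = 0, which factors as t*(t - 1)*(t + 5)/2 = 0. The curves meet at t = -5, 0, 1.
On [-5, 0], v = t^3/2 + 2*t^2 + 3*t/2 + 1 is on top; that piece has area ∫[-5,0] (t^3/2 + 2*t^2 - 5*t/2) dt = 875/24.
On [0, 1], v = 4*t + 1 is on top; that piece has area ∫[0,1] (-(t^3/2 + 2*t^2 - 5*t/2)) dt = 11/24.
Total enclosed area = 875/24 + 11/24 = 443/12.

443/12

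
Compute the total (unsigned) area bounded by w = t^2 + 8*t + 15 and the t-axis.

The curve meets the t-axis where t^2 + 8*t + 15 = 0, i.e. (t + 3)*(t + 5) = 0, at t = -5, -3.
On [-5, -3] the curve lies below the axis; ∫[-5,-3] (t^2 + 8*t + 15) dt = -4/3, giving area 4/3.

4/3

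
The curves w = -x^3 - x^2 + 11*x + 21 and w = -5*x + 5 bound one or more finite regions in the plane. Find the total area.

Set the curves equal: -x^3 - x^2 + 11*x + 21 = -5*x + 5, so -x^3 - x^2 + 16*x + 16 = 0, which factors as -(x - 4)*(x + 1)*(x + 4) = 0. The curves meet at x = -4, -1, 4.
On [-4, -1], w = -5*x + 5 is on top; that piece has area ∫[-4,-1] (-(-x^3 - x^2 + 16*x + 16)) dx = 117/4.
On [-1, 4], w = -x^3 - x^2 + 11*x + 21 is on top; that piece has area ∫[-1,4] (-x^3 - x^2 + 16*x + 16) dx = 1375/12.
Total enclosed area = 117/4 + 1375/12 = 863/6.

863/6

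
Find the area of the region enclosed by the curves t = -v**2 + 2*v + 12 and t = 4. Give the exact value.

Both boundary curves give t as a function of v, so integrate with respect to v. Setting them equal: -v**2 + 2*v + 8 = 0, i.e. -(v - 4)*(v + 2) = 0, so they meet at v = -2, 4.
For v in [-2, 4], t = -v**2 + 2*v + 12 is on the right; area = ∫[-2,4] (-v**2 + 2*v + 8) dv = 36.

36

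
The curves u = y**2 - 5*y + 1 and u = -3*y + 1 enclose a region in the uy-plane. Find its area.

Both boundary curves give u as a function of y, so integrate with respect to y. Setting them equal: y**2 - 2*y = 0, i.e. y*(y - 2) = 0, so they meet at y = 0, 2.
For y in [0, 2], u = y**2 - 5*y + 1 is on the left; area = ∫[0,2] (-(y**2 - 2*y)) dy = 4/3.

4/3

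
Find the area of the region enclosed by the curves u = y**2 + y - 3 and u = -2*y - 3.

9/2

Both boundary curves give u as a function of y, so integrate with respect to y. Setting them equal: y**2 + 3*y = 0, i.e. y*(y + 3) = 0, so they meet at y = -3, 0.
For y in [-3, 0], u = y**2 + y - 3 is on the left; area = ∫[-3,0] (-(y**2 + 3*y)) dy = 9/2.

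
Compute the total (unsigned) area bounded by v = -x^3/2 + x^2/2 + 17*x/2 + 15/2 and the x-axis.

The curve meets the x-axis where -x^3/2 + x^2/2 + 17*x/2 + 15/2 = 0, i.e. -(x - 5)*(x + 1)*(x + 3)/2 = 0, at x = -3, -1, 5.
On [-3, -1] the curve lies below the axis; ∫[-3,-1] (-x^3/2 + x^2/2 + 17*x/2 + 15/2) dx = -14/3, giving area 14/3.
On [-1, 5] the curve lies above the axis; ∫[-1,5] (-x^3/2 + x^2/2 + 17*x/2 + 15/2) dx = 90, giving area 90.
Total area = 14/3 + 90 = 284/3.

284/3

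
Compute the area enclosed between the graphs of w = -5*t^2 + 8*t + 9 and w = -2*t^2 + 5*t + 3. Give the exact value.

Set the curves equal: -5*t^2 + 8*t + 9 = -2*t^2 + 5*t + 3, so -3*t^2 + 3*t + 6 = 0, which factors as -3*(t - 2)*(t + 1) = 0. The curves meet at t = -1, 2.
On [-1, 2], w = -5*t^2 + 8*t + 9 is on top; that piece has area ∫[-1,2] (-3*t^2 + 3*t + 6) dt = 27/2.

27/2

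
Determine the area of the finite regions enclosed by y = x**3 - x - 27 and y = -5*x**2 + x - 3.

Set the curves equal: x**3 - x - 27 = -5*x**2 + x - 3, so x**3 + 5*x**2 - 2*x - 24 = 0, which factors as (x - 2)*(x + 3)*(x + 4) = 0. The curves meet at x = -4, -3, 2.
On [-4, -3], y = x**3 - x - 27 is on top; that piece has area ∫[-4,-3] (x**3 + 5*x**2 - 2*x - 24) dx = 11/12.
On [-3, 2], y = -5*x**2 + x - 3 is on top; that piece has area ∫[-3,2] (-(x**3 + 5*x**2 - 2*x - 24)) dx = 875/12.
Total enclosed area = 11/12 + 875/12 = 443/6.

443/6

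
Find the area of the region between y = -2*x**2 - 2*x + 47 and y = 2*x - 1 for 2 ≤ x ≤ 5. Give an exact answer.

136/3

The difference (-2*x**2 - 2*x + 47) - (2*x - 1) = -2*x**2 - 4*x + 48 changes sign at x = 4 inside [2, 5], so split the integral there.
∫[2,4] (-2*x**2 - 4*x + 48) dx = 104/3.
∫[4,5] (-2*x**2 - 4*x + 48) dx = -32/3; the area of that piece is 32/3.
Total area = 104/3 + 32/3 = 136/3.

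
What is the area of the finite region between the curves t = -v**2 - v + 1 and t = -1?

Both boundary curves give t as a function of v, so integrate with respect to v. Setting them equal: -v**2 - v + 2 = 0, i.e. -(v - 1)*(v + 2) = 0, so they meet at v = -2, 1.
For v in [-2, 1], t = -v**2 - v + 1 is on the right; area = ∫[-2,1] (-v**2 - v + 2) dv = 9/2.

9/2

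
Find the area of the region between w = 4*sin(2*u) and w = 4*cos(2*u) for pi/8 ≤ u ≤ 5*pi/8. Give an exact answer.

4*sqrt(2)

On [pi/8, 5*pi/8], (4*sin(2*u)) - (4*cos(2*u)) = 4*sin(2*u) - 4*cos(2*u) is ≥ 0 throughout, so the area is a single integral of |4*sin(2*u) - 4*cos(2*u)|.
∫[pi/8,5*pi/8] (4*sin(2*u) - 4*cos(2*u)) du = 4*sqrt(2).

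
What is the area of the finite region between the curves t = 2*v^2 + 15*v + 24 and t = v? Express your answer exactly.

Both boundary curves give t as a function of v, so integrate with respect to v. Setting them equal: 2*v^2 + 14*v + 24 = 0, i.e. 2*(v + 3)*(v + 4) = 0, so they meet at v = -4, -3.
For v in [-4, -3], t = 2*v^2 + 15*v + 24 is on the left; area = ∫[-4,-3] (-(2*v^2 + 14*v + 24)) dv = 1/3.

1/3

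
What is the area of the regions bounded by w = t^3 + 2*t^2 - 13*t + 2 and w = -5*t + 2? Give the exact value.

Set the curves equal: t^3 + 2*t^2 - 13*t + 2 = -5*t + 2, so t^3 + 2*t^2 - 8*t = 0, which factors as t*(t - 2)*(t + 4) = 0. The curves meet at t = -4, 0, 2.
On [-4, 0], w = t^3 + 2*t^2 - 13*t + 2 is on top; that piece has area ∫[-4,0] (t^3 + 2*t^2 - 8*t) dt = 128/3.
On [0, 2], w = -5*t + 2 is on top; that piece has area ∫[0,2] (-(t^3 + 2*t^2 - 8*t)) dt = 20/3.
Total enclosed area = 128/3 + 20/3 = 148/3.

148/3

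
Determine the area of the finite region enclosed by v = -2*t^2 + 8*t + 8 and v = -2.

Set the curves equal: -2*t^2 + 8*t + 8 = -2, so -2*t^2 + 8*t + 10 = 0, which factors as -2*(t - 5)*(t + 1) = 0. The curves meet at t = -1, 5.
On [-1, 5], v = -2*t^2 + 8*t + 8 is on top; that piece has area ∫[-1,5] (-2*t^2 + 8*t + 10) dt = 72.

72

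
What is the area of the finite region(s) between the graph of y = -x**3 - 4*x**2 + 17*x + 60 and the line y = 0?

The curve meets the x-axis where -x**3 - 4*x**2 + 17*x + 60 = 0, i.e. -(x - 4)*(x + 3)*(x + 5) = 0, at x = -5, -3, 4.
On [-5, -3] the curve lies below the axis; ∫[-5,-3] (-x**3 - 4*x**2 + 17*x + 60) dx = -32/3, giving area 32/3.
On [-3, 4] the curve lies above the axis; ∫[-3,4] (-x**3 - 4*x**2 + 17*x + 60) dx = 3773/12, giving area 3773/12.
Total area = 32/3 + 3773/12 = 3901/12.

3901/12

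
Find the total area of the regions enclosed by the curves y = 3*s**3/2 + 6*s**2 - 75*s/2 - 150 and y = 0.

Set the curves equal: 3*s**3/2 + 6*s**2 - 75*s/2 - 150 = 0, so 3*s**3/2 + 6*s**2 - 75*s/2 - 150 = 0, which factors as 3*(s - 5)*(s + 4)*(s + 5)/2 = 0. The curves meet at s = -5, -4, 5.
On [-5, -4], y = 3*s**3/2 + 6*s**2 - 75*s/2 - 150 is on top; that piece has area ∫[-5,-4] (3*s**3/2 + 6*s**2 - 75*s/2 - 150) ds = 19/8.
On [-4, 5], y = 0 is on top; that piece has area ∫[-4,5] (-(3*s**3/2 + 6*s**2 - 75*s/2 - 150)) ds = 8019/8.
Total enclosed area = 19/8 + 8019/8 = 4019/4.

4019/4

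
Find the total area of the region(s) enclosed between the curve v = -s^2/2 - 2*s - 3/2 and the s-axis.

2/3

The curve meets the s-axis where -s^2/2 - 2*s - 3/2 = 0, i.e. -(s + 1)*(s + 3)/2 = 0, at s = -3, -1.
On [-3, -1] the curve lies above the axis; ∫[-3,-1] (-s^2/2 - 2*s - 3/2) ds = 2/3, giving area 2/3.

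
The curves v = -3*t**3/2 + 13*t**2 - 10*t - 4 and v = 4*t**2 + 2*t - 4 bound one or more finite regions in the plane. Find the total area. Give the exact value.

Set the curves equal: -3*t**3/2 + 13*t**2 - 10*t - 4 = 4*t**2 + 2*t - 4, so -3*t**3/2 + 9*t**2 - 12*t = 0, which factors as -3*t*(t - 4)*(t - 2)/2 = 0. The curves meet at t = 0, 2, 4.
On [0, 2], v = 4*t**2 + 2*t - 4 is on top; that piece has area ∫[0,2] (-(-3*t**3/2 + 9*t**2 - 12*t)) dt = 6.
On [2, 4], v = -3*t**3/2 + 13*t**2 - 10*t - 4 is on top; that piece has area ∫[2,4] (-3*t**3/2 + 9*t**2 - 12*t) dt = 6.
Total enclosed area = 6 + 6 = 12.

12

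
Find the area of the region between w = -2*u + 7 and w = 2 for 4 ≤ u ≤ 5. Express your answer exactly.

4

On [4, 5], (-2*u + 7) - (2) = -2*u + 5 is ≤ 0 throughout, so the area is a single integral of |-2*u + 5|.
∫[4,5] (-2*u + 5) du = -4; the area of that piece is 4.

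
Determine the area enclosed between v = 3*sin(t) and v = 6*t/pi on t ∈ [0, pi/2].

On [0, pi/2], (3*sin(t)) - (6*t/pi) = -6*t/pi + 3*sin(t) is ≥ 0 throughout, so the area is a single integral of |-6*t/pi + 3*sin(t)|.
∫[0,pi/2] (-6*t/pi + 3*sin(t)) dt = 3 - 3*pi/4.

3 - 3*pi/4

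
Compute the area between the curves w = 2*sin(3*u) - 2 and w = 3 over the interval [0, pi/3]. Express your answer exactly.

-4/3 + 5*pi/3

On [0, pi/3], (2*sin(3*u) - 2) - (3) = 2*sin(3*u) - 5 is ≤ 0 throughout, so the area is a single integral of |2*sin(3*u) - 5|.
∫[0,pi/3] (2*sin(3*u) - 5) du = 4/3 - 5*pi/3; the area of that piece is -4/3 + 5*pi/3.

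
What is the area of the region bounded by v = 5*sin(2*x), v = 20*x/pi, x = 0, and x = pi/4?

5/2 - 5*pi/8

On [0, pi/4], (5*sin(2*x)) - (20*x/pi) = -20*x/pi + 5*sin(2*x) is ≥ 0 throughout, so the area is a single integral of |-20*x/pi + 5*sin(2*x)|.
∫[0,pi/4] (-20*x/pi + 5*sin(2*x)) dx = 5/2 - 5*pi/8.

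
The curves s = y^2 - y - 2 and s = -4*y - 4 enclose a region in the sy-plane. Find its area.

1/6

Both boundary curves give s as a function of y, so integrate with respect to y. Setting them equal: y^2 + 3*y + 2 = 0, i.e. (y + 1)*(y + 2) = 0, so they meet at y = -2, -1.
For y in [-2, -1], s = y^2 - y - 2 is on the left; area = ∫[-2,-1] (-(y^2 + 3*y + 2)) dy = 1/6.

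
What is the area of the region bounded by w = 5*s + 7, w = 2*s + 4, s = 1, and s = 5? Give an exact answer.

48

On [1, 5], (5*s + 7) - (2*s + 4) = 3*s + 3 is ≥ 0 throughout, so the area is a single integral of |3*s + 3|.
∫[1,5] (3*s + 3) ds = 48.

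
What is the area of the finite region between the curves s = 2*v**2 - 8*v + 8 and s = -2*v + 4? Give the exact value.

Both boundary curves give s as a function of v, so integrate with respect to v. Setting them equal: 2*v**2 - 6*v + 4 = 0, i.e. 2*(v - 2)*(v - 1) = 0, so they meet at v = 1, 2.
For v in [1, 2], s = 2*v**2 - 8*v + 8 is on the left; area = ∫[1,2] (-(2*v**2 - 6*v + 4)) dv = 1/3.

1/3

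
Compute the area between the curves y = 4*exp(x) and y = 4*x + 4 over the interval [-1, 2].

On [-1, 2], (4*exp(x)) - (4*x + 4) = -4*x + 4*exp(x) - 4 is ≥ 0 throughout, so the area is a single integral of |-4*x + 4*exp(x) - 4|.
∫[-1,2] (-4*x + 4*exp(x) - 4) dx = -18 - 4*exp(-1) + 4*exp(2).

-18 - 4*exp(-1) + 4*exp(2)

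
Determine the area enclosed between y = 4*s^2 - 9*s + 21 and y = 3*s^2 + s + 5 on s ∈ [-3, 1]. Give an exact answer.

340/3

On [-3, 1], (4*s^2 - 9*s + 21) - (3*s^2 + s + 5) = s^2 - 10*s + 16 is ≥ 0 throughout, so the area is a single integral of |s^2 - 10*s + 16|.
∫[-3,1] (s^2 - 10*s + 16) ds = 340/3.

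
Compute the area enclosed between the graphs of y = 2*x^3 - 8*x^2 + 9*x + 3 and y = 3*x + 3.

37/6

Set the curves equal: 2*x^3 - 8*x^2 + 9*x + 3 = 3*x + 3, so 2*x^3 - 8*x^2 + 6*x = 0, which factors as 2*x*(x - 3)*(x - 1) = 0. The curves meet at x = 0, 1, 3.
On [0, 1], y = 2*x^3 - 8*x^2 + 9*x + 3 is on top; that piece has area ∫[0,1] (2*x^3 - 8*x^2 + 6*x) dx = 5/6.
On [1, 3], y = 3*x + 3 is on top; that piece has area ∫[1,3] (-(2*x^3 - 8*x^2 + 6*x)) dx = 16/3.
Total enclosed area = 5/6 + 16/3 = 37/6.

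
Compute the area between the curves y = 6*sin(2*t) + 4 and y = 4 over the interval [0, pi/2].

On [0, pi/2], (6*sin(2*t) + 4) - (4) = 6*sin(2*t) is ≥ 0 throughout, so the area is a single integral of |6*sin(2*t)|.
∫[0,pi/2] (6*sin(2*t)) dt = 6.

6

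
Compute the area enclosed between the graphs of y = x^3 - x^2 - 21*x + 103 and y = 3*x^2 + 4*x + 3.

4019/6

Set the curves equal: x^3 - x^2 - 21*x + 103 = 3*x^2 + 4*x + 3, so x^3 - 4*x^2 - 25*x + 100 = 0, which factors as (x - 5)*(x - 4)*(x + 5) = 0. The curves meet at x = -5, 4, 5.
On [-5, 4], y = x^3 - x^2 - 21*x + 103 is on top; that piece has area ∫[-5,4] (x^3 - 4*x^2 - 25*x + 100) dx = 2673/4.
On [4, 5], y = 3*x^2 + 4*x + 3 is on top; that piece has area ∫[4,5] (-(x^3 - 4*x^2 - 25*x + 100)) dx = 19/12.
Total enclosed area = 2673/4 + 19/12 = 4019/6.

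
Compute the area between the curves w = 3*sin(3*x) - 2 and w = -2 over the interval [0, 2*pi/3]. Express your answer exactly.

4

The difference (3*sin(3*x) - 2) - (-2) = 3*sin(3*x) changes sign at x = pi/3 inside [0, 2*pi/3], so split the integral there.
∫[0,pi/3] (3*sin(3*x)) dx = 2.
∫[pi/3,2*pi/3] (3*sin(3*x)) dx = -2; the area of that piece is 2.
Total area = 2 + 2 = 4.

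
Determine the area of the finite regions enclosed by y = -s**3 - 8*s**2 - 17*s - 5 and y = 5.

Set the curves equal: -s**3 - 8*s**2 - 17*s - 5 = 5, so -s**3 - 8*s**2 - 17*s - 10 = 0, which factors as -(s + 1)*(s + 2)*(s + 5) = 0. The curves meet at s = -5, -2, -1.
On [-5, -2], y = 5 is on top; that piece has area ∫[-5,-2] (-(-s**3 - 8*s**2 - 17*s - 10)) ds = 45/4.
On [-2, -1], y = -s**3 - 8*s**2 - 17*s - 5 is on top; that piece has area ∫[-2,-1] (-s**3 - 8*s**2 - 17*s - 10) ds = 7/12.
Total enclosed area = 45/4 + 7/12 = 71/6.

71/6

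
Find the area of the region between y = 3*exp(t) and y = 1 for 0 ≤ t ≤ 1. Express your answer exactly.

-4 + 3*exp(1)

On [0, 1], (3*exp(t)) - (1) = 3*exp(t) - 1 is ≥ 0 throughout, so the area is a single integral of |3*exp(t) - 1|.
∫[0,1] (3*exp(t) - 1) dt = -4 + 3*exp(1).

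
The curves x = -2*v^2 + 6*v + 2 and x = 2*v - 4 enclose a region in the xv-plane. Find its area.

64/3

Both boundary curves give x as a function of v, so integrate with respect to v. Setting them equal: -2*v^2 + 4*v + 6 = 0, i.e. -2*(v - 3)*(v + 1) = 0, so they meet at v = -1, 3.
For v in [-1, 3], x = -2*v^2 + 6*v + 2 is on the right; area = ∫[-1,3] (-2*v^2 + 4*v + 6) dv = 64/3.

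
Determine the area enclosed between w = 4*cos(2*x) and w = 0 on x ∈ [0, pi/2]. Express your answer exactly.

4

The difference (4*cos(2*x)) - (0) = 4*cos(2*x) changes sign at x = pi/4 inside [0, pi/2], so split the integral there.
∫[0,pi/4] (4*cos(2*x)) dx = 2.
∫[pi/4,pi/2] (4*cos(2*x)) dx = -2; the area of that piece is 2.
Total area = 2 + 2 = 4.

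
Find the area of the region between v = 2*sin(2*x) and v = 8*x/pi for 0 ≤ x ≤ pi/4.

On [0, pi/4], (2*sin(2*x)) - (8*x/pi) = -8*x/pi + 2*sin(2*x) is ≥ 0 throughout, so the area is a single integral of |-8*x/pi + 2*sin(2*x)|.
∫[0,pi/4] (-8*x/pi + 2*sin(2*x)) dx = 1 - pi/4.

1 - pi/4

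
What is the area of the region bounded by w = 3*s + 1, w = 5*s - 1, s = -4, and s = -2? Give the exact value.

On [-4, -2], (3*s + 1) - (5*s - 1) = -2*s + 2 is ≥ 0 throughout, so the area is a single integral of |-2*s + 2|.
∫[-4,-2] (-2*s + 2) ds = 16.

16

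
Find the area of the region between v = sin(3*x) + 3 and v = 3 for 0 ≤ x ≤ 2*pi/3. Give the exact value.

The difference (sin(3*x) + 3) - (3) = sin(3*x) changes sign at x = pi/3 inside [0, 2*pi/3], so split the integral there.
∫[0,pi/3] (sin(3*x)) dx = 2/3.
∫[pi/3,2*pi/3] (sin(3*x)) dx = -2/3; the area of that piece is 2/3.
Total area = 2/3 + 2/3 = 4/3.

4/3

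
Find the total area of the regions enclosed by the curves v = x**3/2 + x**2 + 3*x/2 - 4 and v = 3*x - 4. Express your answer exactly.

71/12

Set the curves equal: x**3/2 + x**2 + 3*x/2 - 4 = 3*x - 4, so x**3/2 + x**2 - 3*x/2 = 0, which factors as x*(x - 1)*(x + 3)/2 = 0. The curves meet at x = -3, 0, 1.
On [-3, 0], v = x**3/2 + x**2 + 3*x/2 - 4 is on top; that piece has area ∫[-3,0] (x**3/2 + x**2 - 3*x/2) dx = 45/8.
On [0, 1], v = 3*x - 4 is on top; that piece has area ∫[0,1] (-(x**3/2 + x**2 - 3*x/2)) dx = 7/24.
Total enclosed area = 45/8 + 7/24 = 71/12.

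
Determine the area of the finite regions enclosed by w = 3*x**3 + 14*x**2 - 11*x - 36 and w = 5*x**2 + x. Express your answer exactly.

Set the curves equal: 3*x**3 + 14*x**2 - 11*x - 36 = 5*x**2 + x, so 3*x**3 + 9*x**2 - 12*x - 36 = 0, which factors as 3*(x - 2)*(x + 2)*(x + 3) = 0. The curves meet at x = -3, -2, 2.
On [-3, -2], w = 3*x**3 + 14*x**2 - 11*x - 36 is on top; that piece has area ∫[-3,-2] (3*x**3 + 9*x**2 - 12*x - 36) dx = 9/4.
On [-2, 2], w = 5*x**2 + x is on top; that piece has area ∫[-2,2] (-(3*x**3 + 9*x**2 - 12*x - 36)) dx = 96.
Total enclosed area = 9/4 + 96 = 393/4.

393/4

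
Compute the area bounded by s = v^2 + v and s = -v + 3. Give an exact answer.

Both boundary curves give s as a function of v, so integrate with respect to v. Setting them equal: v^2 + 2*v - 3 = 0, i.e. (v - 1)*(v + 3) = 0, so they meet at v = -3, 1.
For v in [-3, 1], s = v^2 + v is on the left; area = ∫[-3,1] (-(v^2 + 2*v - 3)) dv = 32/3.

32/3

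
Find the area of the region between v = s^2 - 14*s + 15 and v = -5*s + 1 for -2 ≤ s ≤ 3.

127/2

The difference (s^2 - 14*s + 15) - (-5*s + 1) = s^2 - 9*s + 14 changes sign at s = 2 inside [-2, 3], so split the integral there.
∫[-2,2] (s^2 - 9*s + 14) ds = 184/3.
∫[2,3] (s^2 - 9*s + 14) ds = -13/6; the area of that piece is 13/6.
Total area = 184/3 + 13/6 = 127/2.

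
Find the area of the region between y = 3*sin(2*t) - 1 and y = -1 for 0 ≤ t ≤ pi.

6

The difference (3*sin(2*t) - 1) - (-1) = 3*sin(2*t) changes sign at t = pi/2 inside [0, pi], so split the integral there.
∫[0,pi/2] (3*sin(2*t)) dt = 3.
∫[pi/2,pi] (3*sin(2*t)) dt = -3; the area of that piece is 3.
Total area = 3 + 3 = 6.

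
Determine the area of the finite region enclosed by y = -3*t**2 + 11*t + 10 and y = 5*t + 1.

Set the curves equal: -3*t**2 + 11*t + 10 = 5*t + 1, so -3*t**2 + 6*t + 9 = 0, which factors as -3*(t - 3)*(t + 1) = 0. The curves meet at t = -1, 3.
On [-1, 3], y = -3*t**2 + 11*t + 10 is on top; that piece has area ∫[-1,3] (-3*t**2 + 6*t + 9) dt = 32.

32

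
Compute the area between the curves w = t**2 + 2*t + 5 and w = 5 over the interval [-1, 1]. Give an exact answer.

The difference (t**2 + 2*t + 5) - (5) = t**2 + 2*t changes sign at t = 0 inside [-1, 1], so split the integral there.
∫[-1,0] (t**2 + 2*t) dt = -2/3; the area of that piece is 2/3.
∫[0,1] (t**2 + 2*t) dt = 4/3.
Total area = 2/3 + 4/3 = 2.

2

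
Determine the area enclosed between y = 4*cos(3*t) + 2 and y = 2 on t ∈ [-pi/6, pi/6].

On [-pi/6, pi/6], (4*cos(3*t) + 2) - (2) = 4*cos(3*t) is ≥ 0 throughout, so the area is a single integral of |4*cos(3*t)|.
∫[-pi/6,pi/6] (4*cos(3*t)) dt = 8/3.

8/3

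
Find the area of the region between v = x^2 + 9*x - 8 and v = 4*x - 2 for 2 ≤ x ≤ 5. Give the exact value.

147/2

On [2, 5], (x^2 + 9*x - 8) - (4*x - 2) = x^2 + 5*x - 6 is ≥ 0 throughout, so the area is a single integral of |x^2 + 5*x - 6|.
∫[2,5] (x^2 + 5*x - 6) dx = 147/2.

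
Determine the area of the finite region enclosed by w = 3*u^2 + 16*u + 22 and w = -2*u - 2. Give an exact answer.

4

Set the curves equal: 3*u^2 + 16*u + 22 = -2*u - 2, so 3*u^2 + 18*u + 24 = 0, which factors as 3*(u + 2)*(u + 4) = 0. The curves meet at u = -4, -2.
On [-4, -2], w = -2*u - 2 is on top; that piece has area ∫[-4,-2] (-(3*u^2 + 18*u + 24)) du = 4.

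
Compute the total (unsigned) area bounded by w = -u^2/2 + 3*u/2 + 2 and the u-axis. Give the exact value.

The curve meets the u-axis where -u^2/2 + 3*u/2 + 2 = 0, i.e. -(u - 4)*(u + 1)/2 = 0, at u = -1, 4.
On [-1, 4] the curve lies above the axis; ∫[-1,4] (-u^2/2 + 3*u/2 + 2) du = 125/12, giving area 125/12.

125/12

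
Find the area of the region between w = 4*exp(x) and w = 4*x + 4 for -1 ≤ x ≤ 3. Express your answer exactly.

On [-1, 3], (4*exp(x)) - (4*x + 4) = -4*x + 4*exp(x) - 4 is ≥ 0 throughout, so the area is a single integral of |-4*x + 4*exp(x) - 4|.
∫[-1,3] (-4*x + 4*exp(x) - 4) dx = -32 - 4*exp(-1) + 4*exp(3).

-32 - 4*exp(-1) + 4*exp(3)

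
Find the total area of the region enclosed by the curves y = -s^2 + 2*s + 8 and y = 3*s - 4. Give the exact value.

343/6

Set the curves equal: -s^2 + 2*s + 8 = 3*s - 4, so -s^2 - s + 12 = 0, which factors as -(s - 3)*(s + 4) = 0. The curves meet at s = -4, 3.
On [-4, 3], y = -s^2 + 2*s + 8 is on top; that piece has area ∫[-4,3] (-s^2 - s + 12) ds = 343/6.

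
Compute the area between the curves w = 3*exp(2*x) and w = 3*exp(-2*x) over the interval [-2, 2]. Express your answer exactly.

-6 + 3*exp(-4) + 3*exp(4)

The difference (3*exp(2*x)) - (3*exp(-2*x)) = 3*exp(2*x) - 3*exp(-2*x) changes sign at x = 0 inside [-2, 2], so split the integral there.
∫[-2,0] (3*exp(2*x) - 3*exp(-2*x)) dx = -3*exp(4)/2 - 3*exp(-4)/2 + 3; the area of that piece is -3 + 3*exp(-4)/2 + 3*exp(4)/2.
∫[0,2] (3*exp(2*x) - 3*exp(-2*x)) dx = -3 + 3*exp(-4)/2 + 3*exp(4)/2.
Total area = (-3 + 3*exp(-4)/2 + 3*exp(4)/2) + (-3 + 3*exp(-4)/2 + 3*exp(4)/2) = -6 + 3*exp(-4) + 3*exp(4).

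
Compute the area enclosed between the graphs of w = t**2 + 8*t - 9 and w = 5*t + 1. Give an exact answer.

Set the curves equal: t**2 + 8*t - 9 = 5*t + 1, so t**2 + 3*t - 10 = 0, which factors as (t - 2)*(t + 5) = 0. The curves meet at t = -5, 2.
On [-5, 2], w = 5*t + 1 is on top; that piece has area ∫[-5,2] (-(t**2 + 3*t - 10)) dt = 343/6.

343/6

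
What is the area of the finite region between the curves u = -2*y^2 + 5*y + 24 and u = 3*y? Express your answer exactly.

343/3

Both boundary curves give u as a function of y, so integrate with respect to y. Setting them equal: -2*y^2 + 2*y + 24 = 0, i.e. -2*(y - 4)*(y + 3) = 0, so they meet at y = -3, 4.
For y in [-3, 4], u = -2*y^2 + 5*y + 24 is on the right; area = ∫[-3,4] (-2*y^2 + 2*y + 24) dy = 343/3.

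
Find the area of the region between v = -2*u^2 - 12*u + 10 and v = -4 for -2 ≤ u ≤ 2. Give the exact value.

The difference (-2*u^2 - 12*u + 10) - (-4) = -2*u^2 - 12*u + 14 changes sign at u = 1 inside [-2, 2], so split the integral there.
∫[-2,1] (-2*u^2 - 12*u + 14) du = 54.
∫[1,2] (-2*u^2 - 12*u + 14) du = -26/3; the area of that piece is 26/3.
Total area = 54 + 26/3 = 188/3.

188/3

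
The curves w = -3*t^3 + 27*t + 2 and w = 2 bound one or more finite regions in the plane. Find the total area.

Set the curves equal: -3*t^3 + 27*t + 2 = 2, so -3*t^3 + 27*t = 0, which factors as -3*t*(t - 3)*(t + 3) = 0. The curves meet at t = -3, 0, 3.
On [-3, 0], w = 2 is on top; that piece has area ∫[-3,0] (-(-3*t^3 + 27*t)) dt = 243/4.
On [0, 3], w = -3*t^3 + 27*t + 2 is on top; that piece has area ∫[0,3] (-3*t^3 + 27*t) dt = 243/4.
Total enclosed area = 243/4 + 243/4 = 243/2.

243/2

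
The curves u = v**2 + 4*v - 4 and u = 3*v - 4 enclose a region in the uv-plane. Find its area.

Both boundary curves give u as a function of v, so integrate with respect to v. Setting them equal: v**2 + v = 0, i.e. v*(v + 1) = 0, so they meet at v = -1, 0.
For v in [-1, 0], u = v**2 + 4*v - 4 is on the left; area = ∫[-1,0] (-(v**2 + v)) dv = 1/6.

1/6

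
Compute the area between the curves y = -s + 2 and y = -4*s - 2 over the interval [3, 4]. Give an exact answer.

29/2

On [3, 4], (-s + 2) - (-4*s - 2) = 3*s + 4 is ≥ 0 throughout, so the area is a single integral of |3*s + 4|.
∫[3,4] (3*s + 4) ds = 29/2.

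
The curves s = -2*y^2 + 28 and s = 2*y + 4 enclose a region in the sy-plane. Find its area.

343/3

Both boundary curves give s as a function of y, so integrate with respect to y. Setting them equal: -2*y^2 - 2*y + 24 = 0, i.e. -2*(y - 3)*(y + 4) = 0, so they meet at y = -4, 3.
For y in [-4, 3], s = -2*y^2 + 28 is on the right; area = ∫[-4,3] (-2*y^2 - 2*y + 24) dy = 343/3.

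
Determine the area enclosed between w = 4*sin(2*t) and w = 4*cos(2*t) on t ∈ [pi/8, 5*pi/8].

On [pi/8, 5*pi/8], (4*sin(2*t)) - (4*cos(2*t)) = 4*sin(2*t) - 4*cos(2*t) is ≥ 0 throughout, so the area is a single integral of |4*sin(2*t) - 4*cos(2*t)|.
∫[pi/8,5*pi/8] (4*sin(2*t) - 4*cos(2*t)) dt = 4*sqrt(2).

4*sqrt(2)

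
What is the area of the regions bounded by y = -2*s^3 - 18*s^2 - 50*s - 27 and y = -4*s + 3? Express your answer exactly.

16

Set the curves equal: -2*s^3 - 18*s^2 - 50*s - 27 = -4*s + 3, so -2*s^3 - 18*s^2 - 46*s - 30 = 0, which factors as -2*(s + 1)*(s + 3)*(s + 5) = 0. The curves meet at s = -5, -3, -1.
On [-5, -3], y = -4*s + 3 is on top; that piece has area ∫[-5,-3] (-(-2*s^3 - 18*s^2 - 46*s - 30)) ds = 8.
On [-3, -1], y = -2*s^3 - 18*s^2 - 50*s - 27 is on top; that piece has area ∫[-3,-1] (-2*s^3 - 18*s^2 - 46*s - 30) ds = 8.
Total enclosed area = 8 + 8 = 16.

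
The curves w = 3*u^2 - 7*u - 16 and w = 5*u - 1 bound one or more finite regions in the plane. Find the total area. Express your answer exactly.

108

Set the curves equal: 3*u^2 - 7*u - 16 = 5*u - 1, so 3*u^2 - 12*u - 15 = 0, which factors as 3*(u - 5)*(u + 1) = 0. The curves meet at u = -1, 5.
On [-1, 5], w = 5*u - 1 is on top; that piece has area ∫[-1,5] (-(3*u^2 - 12*u - 15)) du = 108.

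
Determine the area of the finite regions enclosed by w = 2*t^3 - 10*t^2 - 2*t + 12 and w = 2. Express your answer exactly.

Set the curves equal: 2*t^3 - 10*t^2 - 2*t + 12 = 2, so 2*t^3 - 10*t^2 - 2*t + 10 = 0, which factors as 2*(t - 5)*(t - 1)*(t + 1) = 0. The curves meet at t = -1, 1, 5.
On [-1, 1], w = 2*t^3 - 10*t^2 - 2*t + 12 is on top; that piece has area ∫[-1,1] (2*t^3 - 10*t^2 - 2*t + 10) dt = 40/3.
On [1, 5], w = 2 is on top; that piece has area ∫[1,5] (-(2*t^3 - 10*t^2 - 2*t + 10)) dt = 256/3.
Total enclosed area = 40/3 + 256/3 = 296/3.

296/3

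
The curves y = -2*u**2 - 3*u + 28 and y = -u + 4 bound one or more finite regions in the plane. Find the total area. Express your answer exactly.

343/3

Set the curves equal: -2*u**2 - 3*u + 28 = -u + 4, so -2*u**2 - 2*u + 24 = 0, which factors as -2*(u - 3)*(u + 4) = 0. The curves meet at u = -4, 3.
On [-4, 3], y = -2*u**2 - 3*u + 28 is on top; that piece has area ∫[-4,3] (-2*u**2 - 2*u + 24) du = 343/3.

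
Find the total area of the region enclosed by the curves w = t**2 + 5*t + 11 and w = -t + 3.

4/3

Set the curves equal: t**2 + 5*t + 11 = -t + 3, so t**2 + 6*t + 8 = 0, which factors as (t + 2)*(t + 4) = 0. The curves meet at t = -4, -2.
On [-4, -2], w = -t + 3 is on top; that piece has area ∫[-4,-2] (-(t**2 + 6*t + 8)) dt = 4/3.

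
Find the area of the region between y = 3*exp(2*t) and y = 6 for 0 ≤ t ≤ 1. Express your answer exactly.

The difference (3*exp(2*t)) - (6) = 3*exp(2*t) - 6 changes sign at t = log(2)/2 inside [0, 1], so split the integral there.
∫[0,log(2)/2] (3*exp(2*t) - 6) dt = 3/2 - log(8); the area of that piece is -3/2 + log(8).
∫[log(2)/2,1] (3*exp(2*t) - 6) dt = -9 + 3*log(2) + 3*exp(2)/2.
Total area = (-3/2 + log(8)) + (-9 + 3*log(2) + 3*exp(2)/2) = -21/2 + 6*log(2) + 3*exp(2)/2.

-21/2 + 6*log(2) + 3*exp(2)/2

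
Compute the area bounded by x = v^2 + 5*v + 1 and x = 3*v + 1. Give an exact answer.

4/3

Both boundary curves give x as a function of v, so integrate with respect to v. Setting them equal: v^2 + 2*v = 0, i.e. v*(v + 2) = 0, so they meet at v = -2, 0.
For v in [-2, 0], x = v^2 + 5*v + 1 is on the left; area = ∫[-2,0] (-(v^2 + 2*v)) dv = 4/3.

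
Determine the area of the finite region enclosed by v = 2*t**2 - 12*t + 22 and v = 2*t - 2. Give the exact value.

1/3

Set the curves equal: 2*t**2 - 12*t + 22 = 2*t - 2, so 2*t**2 - 14*t + 24 = 0, which factors as 2*(t - 4)*(t - 3) = 0. The curves meet at t = 3, 4.
On [3, 4], v = 2*t - 2 is on top; that piece has area ∫[3,4] (-(2*t**2 - 14*t + 24)) dt = 1/3.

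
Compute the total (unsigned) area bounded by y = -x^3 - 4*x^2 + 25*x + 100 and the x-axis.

The curve meets the x-axis where -x^3 - 4*x^2 + 25*x + 100 = 0, i.e. -(x - 5)*(x + 4)*(x + 5) = 0, at x = -5, -4, 5.
On [-5, -4] the curve lies below the axis; ∫[-5,-4] (-x^3 - 4*x^2 + 25*x + 100) dx = -19/12, giving area 19/12.
On [-4, 5] the curve lies above the axis; ∫[-4,5] (-x^3 - 4*x^2 + 25*x + 100) dx = 2673/4, giving area 2673/4.
Total area = 19/12 + 2673/4 = 4019/6.

4019/6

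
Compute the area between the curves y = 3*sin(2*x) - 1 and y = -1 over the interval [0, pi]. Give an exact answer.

The difference (3*sin(2*x) - 1) - (-1) = 3*sin(2*x) changes sign at x = pi/2 inside [0, pi], so split the integral there.
∫[0,pi/2] (3*sin(2*x)) dx = 3.
∫[pi/2,pi] (3*sin(2*x)) dx = -3; the area of that piece is 3.
Total area = 3 + 3 = 6.

6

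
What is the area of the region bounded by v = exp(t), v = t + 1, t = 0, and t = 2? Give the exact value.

On [0, 2], (exp(t)) - (t + 1) = -t + exp(t) - 1 is ≥ 0 throughout, so the area is a single integral of |-t + exp(t) - 1|.
∫[0,2] (-t + exp(t) - 1) dt = -5 + exp(2).

-5 + exp(2)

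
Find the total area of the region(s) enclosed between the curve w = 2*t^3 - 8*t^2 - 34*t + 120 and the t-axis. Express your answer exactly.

3901/6

The curve meets the t-axis where 2*t^3 - 8*t^2 - 34*t + 120 = 0, i.e. 2*(t - 5)*(t - 3)*(t + 4) = 0, at t = -4, 3, 5.
On [-4, 3] the curve lies above the axis; ∫[-4,3] (2*t^3 - 8*t^2 - 34*t + 120) dt = 3773/6, giving area 3773/6.
On [3, 5] the curve lies below the axis; ∫[3,5] (2*t^3 - 8*t^2 - 34*t + 120) dt = -64/3, giving area 64/3.
Total area = 3773/6 + 64/3 = 3901/6.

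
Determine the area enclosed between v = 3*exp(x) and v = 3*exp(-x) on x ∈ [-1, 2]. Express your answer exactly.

-12 + 3*exp(-2) + 3*exp(-1) + 3*exp(1) + 3*exp(2)

The difference (3*exp(x)) - (3*exp(-x)) = 3*exp(x) - 3*exp(-x) changes sign at x = 0 inside [-1, 2], so split the integral there.
∫[-1,0] (3*exp(x) - 3*exp(-x)) dx = -3*exp(1) - 3*exp(-1) + 6; the area of that piece is -6 + 3*exp(-1) + 3*exp(1).
∫[0,2] (3*exp(x) - 3*exp(-x)) dx = -6 + 3*exp(-2) + 3*exp(2).
Total area = (-6 + 3*exp(-1) + 3*exp(1)) + (-6 + 3*exp(-2) + 3*exp(2)) = -12 + 3*exp(-2) + 3*exp(-1) + 3*exp(1) + 3*exp(2).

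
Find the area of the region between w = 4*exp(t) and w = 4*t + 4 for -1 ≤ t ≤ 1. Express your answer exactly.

-8 - 4*exp(-1) + 4*exp(1)

On [-1, 1], (4*exp(t)) - (4*t + 4) = -4*t + 4*exp(t) - 4 is ≥ 0 throughout, so the area is a single integral of |-4*t + 4*exp(t) - 4|.
∫[-1,1] (-4*t + 4*exp(t) - 4) dt = -8 - 4*exp(-1) + 4*exp(1).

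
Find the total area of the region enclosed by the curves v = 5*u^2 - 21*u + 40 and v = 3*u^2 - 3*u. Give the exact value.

Set the curves equal: 5*u^2 - 21*u + 40 = 3*u^2 - 3*u, so 2*u^2 - 18*u + 40 = 0, which factors as 2*(u - 5)*(u - 4) = 0. The curves meet at u = 4, 5.
On [4, 5], v = 3*u^2 - 3*u is on top; that piece has area ∫[4,5] (-(2*u^2 - 18*u + 40)) du = 1/3.

1/3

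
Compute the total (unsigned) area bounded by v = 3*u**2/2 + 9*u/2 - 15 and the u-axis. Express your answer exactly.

The curve meets the u-axis where 3*u**2/2 + 9*u/2 - 15 = 0, i.e. 3*(u - 2)*(u + 5)/2 = 0, at u = -5, 2.
On [-5, 2] the curve lies below the axis; ∫[-5,2] (3*u**2/2 + 9*u/2 - 15) du = -343/4, giving area 343/4.

343/4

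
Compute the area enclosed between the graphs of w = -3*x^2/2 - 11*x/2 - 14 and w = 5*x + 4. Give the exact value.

Set the curves equal: -3*x^2/2 - 11*x/2 - 14 = 5*x + 4, so -3*x^2/2 - 21*x/2 - 18 = 0, which factors as -3*(x + 3)*(x + 4)/2 = 0. The curves meet at x = -4, -3.
On [-4, -3], w = -3*x^2/2 - 11*x/2 - 14 is on top; that piece has area ∫[-4,-3] (-3*x^2/2 - 21*x/2 - 18) dx = 1/4.

1/4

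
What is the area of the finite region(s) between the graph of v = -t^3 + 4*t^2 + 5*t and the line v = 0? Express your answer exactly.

443/6

The curve meets the t-axis where -t^3 + 4*t^2 + 5*t = 0, i.e. -t*(t - 5)*(t + 1) = 0, at t = -1, 0, 5.
On [-1, 0] the curve lies below the axis; ∫[-1,0] (-t^3 + 4*t^2 + 5*t) dt = -11/12, giving area 11/12.
On [0, 5] the curve lies above the axis; ∫[0,5] (-t^3 + 4*t^2 + 5*t) dt = 875/12, giving area 875/12.
Total area = 11/12 + 875/12 = 443/6.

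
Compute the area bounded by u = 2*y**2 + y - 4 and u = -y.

Both boundary curves give u as a function of y, so integrate with respect to y. Setting them equal: 2*y**2 + 2*y - 4 = 0, i.e. 2*(y - 1)*(y + 2) = 0, so they meet at y = -2, 1.
For y in [-2, 1], u = 2*y**2 + y - 4 is on the left; area = ∫[-2,1] (-(2*y**2 + 2*y - 4)) dy = 9.

9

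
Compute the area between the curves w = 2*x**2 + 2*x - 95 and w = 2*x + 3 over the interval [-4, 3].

1876/3

On [-4, 3], (2*x**2 + 2*x - 95) - (2*x + 3) = 2*x**2 - 98 is ≤ 0 throughout, so the area is a single integral of |2*x**2 - 98|.
∫[-4,3] (2*x**2 - 98) dx = -1876/3; the area of that piece is 1876/3.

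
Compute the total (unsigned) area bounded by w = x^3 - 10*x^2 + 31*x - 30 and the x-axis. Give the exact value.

The curve meets the x-axis where x^3 - 10*x^2 + 31*x - 30 = 0, i.e. (x - 5)*(x - 3)*(x - 2) = 0, at x = 2, 3, 5.
On [2, 3] the curve lies above the axis; ∫[2,3] (x^3 - 10*x^2 + 31*x - 30) dx = 5/12, giving area 5/12.
On [3, 5] the curve lies below the axis; ∫[3,5] (x^3 - 10*x^2 + 31*x - 30) dx = -8/3, giving area 8/3.
Total area = 5/12 + 8/3 = 37/12.

37/12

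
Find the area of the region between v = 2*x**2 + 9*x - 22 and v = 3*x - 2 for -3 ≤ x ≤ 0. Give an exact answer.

On [-3, 0], (2*x**2 + 9*x - 22) - (3*x - 2) = 2*x**2 + 6*x - 20 is ≤ 0 throughout, so the area is a single integral of |2*x**2 + 6*x - 20|.
∫[-3,0] (2*x**2 + 6*x - 20) dx = -69; the area of that piece is 69.

69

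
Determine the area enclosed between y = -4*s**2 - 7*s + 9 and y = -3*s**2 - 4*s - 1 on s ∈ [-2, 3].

77/2

The difference (-4*s**2 - 7*s + 9) - (-3*s**2 - 4*s - 1) = -s**2 - 3*s + 10 changes sign at s = 2 inside [-2, 3], so split the integral there.
∫[-2,2] (-s**2 - 3*s + 10) ds = 104/3.
∫[2,3] (-s**2 - 3*s + 10) ds = -23/6; the area of that piece is 23/6.
Total area = 104/3 + 23/6 = 77/2.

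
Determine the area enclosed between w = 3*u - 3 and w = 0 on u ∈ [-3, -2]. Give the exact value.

On [-3, -2], (3*u - 3) - (0) = 3*u - 3 is ≤ 0 throughout, so the area is a single integral of |3*u - 3|.
∫[-3,-2] (3*u - 3) du = -21/2; the area of that piece is 21/2.

21/2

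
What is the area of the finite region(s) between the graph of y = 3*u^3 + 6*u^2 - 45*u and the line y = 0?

863/2

The curve meets the u-axis where 3*u^3 + 6*u^2 - 45*u = 0, i.e. 3*u*(u - 3)*(u + 5) = 0, at u = -5, 0, 3.
On [-5, 0] the curve lies above the axis; ∫[-5,0] (3*u^3 + 6*u^2 - 45*u) du = 1375/4, giving area 1375/4.
On [0, 3] the curve lies below the axis; ∫[0,3] (3*u^3 + 6*u^2 - 45*u) du = -351/4, giving area 351/4.
Total area = 1375/4 + 351/4 = 863/2.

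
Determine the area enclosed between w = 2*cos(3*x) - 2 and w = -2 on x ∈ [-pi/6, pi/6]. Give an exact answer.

On [-pi/6, pi/6], (2*cos(3*x) - 2) - (-2) = 2*cos(3*x) is ≥ 0 throughout, so the area is a single integral of |2*cos(3*x)|.
∫[-pi/6,pi/6] (2*cos(3*x)) dx = 4/3.

4/3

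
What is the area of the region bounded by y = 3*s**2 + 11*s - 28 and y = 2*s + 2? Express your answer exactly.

343/2

Set the curves equal: 3*s**2 + 11*s - 28 = 2*s + 2, so 3*s**2 + 9*s - 30 = 0, which factors as 3*(s - 2)*(s + 5) = 0. The curves meet at s = -5, 2.
On [-5, 2], y = 2*s + 2 is on top; that piece has area ∫[-5,2] (-(3*s**2 + 9*s - 30)) ds = 343/2.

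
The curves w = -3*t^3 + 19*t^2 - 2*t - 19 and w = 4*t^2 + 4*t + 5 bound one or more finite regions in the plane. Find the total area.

253/4

Set the curves equal: -3*t^3 + 19*t^2 - 2*t - 19 = 4*t^2 + 4*t + 5, so -3*t^3 + 15*t^2 - 6*t - 24 = 0, which factors as -3*(t - 4)*(t - 2)*(t + 1) = 0. The curves meet at t = -1, 2, 4.
On [-1, 2], w = 4*t^2 + 4*t + 5 is on top; that piece has area ∫[-1,2] (-(-3*t^3 + 15*t^2 - 6*t - 24)) dt = 189/4.
On [2, 4], w = -3*t^3 + 19*t^2 - 2*t - 19 is on top; that piece has area ∫[2,4] (-3*t^3 + 15*t^2 - 6*t - 24) dt = 16.
Total enclosed area = 189/4 + 16 = 253/4.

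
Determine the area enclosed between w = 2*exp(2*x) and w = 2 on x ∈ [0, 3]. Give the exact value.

On [0, 3], (2*exp(2*x)) - (2) = 2*exp(2*x) - 2 is ≥ 0 throughout, so the area is a single integral of |2*exp(2*x) - 2|.
∫[0,3] (2*exp(2*x) - 2) dx = -7 + exp(6).

-7 + exp(6)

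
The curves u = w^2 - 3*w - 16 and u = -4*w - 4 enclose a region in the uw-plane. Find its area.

343/6

Both boundary curves give u as a function of w, so integrate with respect to w. Setting them equal: w^2 + w - 12 = 0, i.e. (w - 3)*(w + 4) = 0, so they meet at w = -4, 3.
For w in [-4, 3], u = w^2 - 3*w - 16 is on the left; area = ∫[-4,3] (-(w^2 + w - 12)) dw = 343/6.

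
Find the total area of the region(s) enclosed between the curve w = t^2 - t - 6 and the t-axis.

125/6

The curve meets the t-axis where t^2 - t - 6 = 0, i.e. (t - 3)*(t + 2) = 0, at t = -2, 3.
On [-2, 3] the curve lies below the axis; ∫[-2,3] (t^2 - t - 6) dt = -125/6, giving area 125/6.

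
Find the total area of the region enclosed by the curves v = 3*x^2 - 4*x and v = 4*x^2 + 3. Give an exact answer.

Set the curves equal: 3*x^2 - 4*x = 4*x^2 + 3, so -x^2 - 4*x - 3 = 0, which factors as -(x + 1)*(x + 3) = 0. The curves meet at x = -3, -1.
On [-3, -1], v = 3*x^2 - 4*x is on top; that piece has area ∫[-3,-1] (-x^2 - 4*x - 3) dx = 4/3.

4/3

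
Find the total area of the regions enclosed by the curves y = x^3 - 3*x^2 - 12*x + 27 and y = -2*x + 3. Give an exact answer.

407/4

Set the curves equal: x^3 - 3*x^2 - 12*x + 27 = -2*x + 3, so x^3 - 3*x^2 - 10*x + 24 = 0, which factors as (x - 4)*(x - 2)*(x + 3) = 0. The curves meet at x = -3, 2, 4.
On [-3, 2], y = x^3 - 3*x^2 - 12*x + 27 is on top; that piece has area ∫[-3,2] (x^3 - 3*x^2 - 10*x + 24) dx = 375/4.
On [2, 4], y = -2*x + 3 is on top; that piece has area ∫[2,4] (-(x^3 - 3*x^2 - 10*x + 24)) dx = 8.
Total enclosed area = 375/4 + 8 = 407/4.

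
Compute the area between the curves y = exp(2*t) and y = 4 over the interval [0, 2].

The difference (exp(2*t)) - (4) = exp(2*t) - 4 changes sign at t = log(2) inside [0, 2], so split the integral there.
∫[0,log(2)] (exp(2*t) - 4) dt = 3/2 - log(16); the area of that piece is -3/2 + log(16).
∫[log(2),2] (exp(2*t) - 4) dt = -10 + 4*log(2) + exp(4)/2.
Total area = (-3/2 + log(16)) + (-10 + 4*log(2) + exp(4)/2) = -23/2 + 8*log(2) + exp(4)/2.

-23/2 + 8*log(2) + exp(4)/2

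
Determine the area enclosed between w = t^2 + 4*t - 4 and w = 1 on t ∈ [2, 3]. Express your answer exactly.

34/3

On [2, 3], (t^2 + 4*t - 4) - (1) = t^2 + 4*t - 5 is ≥ 0 throughout, so the area is a single integral of |t^2 + 4*t - 5|.
∫[2,3] (t^2 + 4*t - 5) dt = 34/3.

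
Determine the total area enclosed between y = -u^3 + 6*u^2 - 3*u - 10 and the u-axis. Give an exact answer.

81/2

The curve meets the u-axis where -u^3 + 6*u^2 - 3*u - 10 = 0, i.e. -(u - 5)*(u - 2)*(u + 1) = 0, at u = -1, 2, 5.
On [-1, 2] the curve lies below the axis; ∫[-1,2] (-u^3 + 6*u^2 - 3*u - 10) du = -81/4, giving area 81/4.
On [2, 5] the curve lies above the axis; ∫[2,5] (-u^3 + 6*u^2 - 3*u - 10) du = 81/4, giving area 81/4.
Total area = 81/4 + 81/4 = 81/2.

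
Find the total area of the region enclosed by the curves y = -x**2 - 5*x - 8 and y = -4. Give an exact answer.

Set the curves equal: -x**2 - 5*x - 8 = -4, so -x**2 - 5*x - 4 = 0, which factors as -(x + 1)*(x + 4) = 0. The curves meet at x = -4, -1.
On [-4, -1], y = -x**2 - 5*x - 8 is on top; that piece has area ∫[-4,-1] (-x**2 - 5*x - 4) dx = 9/2.

9/2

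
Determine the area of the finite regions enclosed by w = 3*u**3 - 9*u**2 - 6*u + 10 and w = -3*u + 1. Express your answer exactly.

24

Set the curves equal: 3*u**3 - 9*u**2 - 6*u + 10 = -3*u + 1, so 3*u**3 - 9*u**2 - 3*u + 9 = 0, which factors as 3*(u - 3)*(u - 1)*(u + 1) = 0. The curves meet at u = -1, 1, 3.
On [-1, 1], w = 3*u**3 - 9*u**2 - 6*u + 10 is on top; that piece has area ∫[-1,1] (3*u**3 - 9*u**2 - 3*u + 9) du = 12.
On [1, 3], w = -3*u + 1 is on top; that piece has area ∫[1,3] (-(3*u**3 - 9*u**2 - 3*u + 9)) du = 12.
Total enclosed area = 12 + 12 = 24.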